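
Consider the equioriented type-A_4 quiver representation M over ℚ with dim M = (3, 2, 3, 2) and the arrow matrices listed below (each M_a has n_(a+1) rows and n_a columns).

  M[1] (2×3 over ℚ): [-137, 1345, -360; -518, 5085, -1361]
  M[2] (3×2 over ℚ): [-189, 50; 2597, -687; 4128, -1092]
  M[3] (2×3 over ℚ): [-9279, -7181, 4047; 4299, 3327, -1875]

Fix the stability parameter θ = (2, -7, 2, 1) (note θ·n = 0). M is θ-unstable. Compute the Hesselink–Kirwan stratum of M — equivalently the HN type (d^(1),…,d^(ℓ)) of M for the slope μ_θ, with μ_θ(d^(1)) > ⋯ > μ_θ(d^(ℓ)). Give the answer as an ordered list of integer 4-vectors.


Via rank(M_{q-1}∘⋯∘M_p): M ≅ I[1,1], I[1,4]^2, I[3,3].
μ_θ-semistable layers: μ^(1)=2; μ^(2)=3/2; μ^(3)=-5/2

((1, 0, 1, 0); (0, 0, 2, 2); (2, 2, 0, 0))


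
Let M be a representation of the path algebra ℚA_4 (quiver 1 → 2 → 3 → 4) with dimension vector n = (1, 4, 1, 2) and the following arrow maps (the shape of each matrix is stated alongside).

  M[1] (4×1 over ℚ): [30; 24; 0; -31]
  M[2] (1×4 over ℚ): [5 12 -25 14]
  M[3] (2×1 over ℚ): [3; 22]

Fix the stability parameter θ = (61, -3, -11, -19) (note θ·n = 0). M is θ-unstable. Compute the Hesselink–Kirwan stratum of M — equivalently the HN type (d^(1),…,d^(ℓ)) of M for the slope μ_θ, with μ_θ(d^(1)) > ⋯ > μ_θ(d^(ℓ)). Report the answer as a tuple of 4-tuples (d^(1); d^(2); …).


Via rank(M_{q-1}∘⋯∘M_p): M ≅ I[1,4], I[2,2]^3, I[4,4].
μ_θ-semistable layers: μ^(1)=7; μ^(2)=-3; μ^(3)=-19

((1, 1, 1, 1); (0, 3, 0, 0); (0, 0, 0, 1))


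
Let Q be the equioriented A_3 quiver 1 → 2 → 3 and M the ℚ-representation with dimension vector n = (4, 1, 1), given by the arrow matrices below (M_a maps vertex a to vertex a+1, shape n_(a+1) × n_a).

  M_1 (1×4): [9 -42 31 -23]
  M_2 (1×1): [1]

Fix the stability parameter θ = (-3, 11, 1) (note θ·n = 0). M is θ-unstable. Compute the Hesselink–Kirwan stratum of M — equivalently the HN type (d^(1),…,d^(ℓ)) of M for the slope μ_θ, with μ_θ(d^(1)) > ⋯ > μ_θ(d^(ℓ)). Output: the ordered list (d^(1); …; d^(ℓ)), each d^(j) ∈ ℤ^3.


Via rank(M_{q-1}∘⋯∘M_p): M ≅ I[1,1]^3, I[1,3].
μ_θ-semistable layers: μ^(1)=6; μ^(2)=-3

((0, 1, 1); (4, 0, 0))


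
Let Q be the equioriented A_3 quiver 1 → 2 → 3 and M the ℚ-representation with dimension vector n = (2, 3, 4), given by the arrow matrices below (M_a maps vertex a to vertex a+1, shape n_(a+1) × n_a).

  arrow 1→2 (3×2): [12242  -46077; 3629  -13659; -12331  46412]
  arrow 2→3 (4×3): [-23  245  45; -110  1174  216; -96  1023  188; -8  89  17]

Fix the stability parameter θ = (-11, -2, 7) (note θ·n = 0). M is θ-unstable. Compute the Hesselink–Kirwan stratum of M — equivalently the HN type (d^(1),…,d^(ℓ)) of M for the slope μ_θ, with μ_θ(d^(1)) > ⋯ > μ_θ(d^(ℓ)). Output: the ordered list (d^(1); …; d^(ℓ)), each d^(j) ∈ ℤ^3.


Barcode: M ≅ I[1,3]^2, I[2,3], I[3,3]. HN layers by μ_θ (3 steps, strictly decreasing):
  μ^(1)=7; μ^(2)=-2; μ^(3)=-11

((0, 0, 4); (0, 3, 0); (2, 0, 0))


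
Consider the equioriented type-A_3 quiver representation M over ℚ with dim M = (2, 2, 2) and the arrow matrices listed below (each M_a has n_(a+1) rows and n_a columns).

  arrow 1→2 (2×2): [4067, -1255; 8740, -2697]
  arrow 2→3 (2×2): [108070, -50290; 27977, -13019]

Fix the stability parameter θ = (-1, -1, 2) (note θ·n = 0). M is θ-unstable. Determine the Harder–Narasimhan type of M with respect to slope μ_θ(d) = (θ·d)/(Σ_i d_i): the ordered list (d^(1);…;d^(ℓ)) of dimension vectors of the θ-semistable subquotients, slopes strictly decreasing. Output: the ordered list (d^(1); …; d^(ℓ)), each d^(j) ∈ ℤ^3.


Barcode: M ≅ I[1,2], I[1,3], I[3,3]. HN layers by μ_θ (2 steps, strictly decreasing):
  μ^(1)=2; μ^(2)=-1

((0, 0, 2); (2, 2, 0))


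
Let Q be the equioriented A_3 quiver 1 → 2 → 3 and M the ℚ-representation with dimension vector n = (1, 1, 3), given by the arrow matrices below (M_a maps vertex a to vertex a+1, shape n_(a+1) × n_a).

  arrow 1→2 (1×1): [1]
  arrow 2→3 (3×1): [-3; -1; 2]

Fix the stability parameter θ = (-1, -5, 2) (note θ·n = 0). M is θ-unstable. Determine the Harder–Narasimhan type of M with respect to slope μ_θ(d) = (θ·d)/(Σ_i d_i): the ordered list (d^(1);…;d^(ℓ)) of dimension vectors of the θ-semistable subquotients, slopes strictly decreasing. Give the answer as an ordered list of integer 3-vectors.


Via rank(M_{q-1}∘⋯∘M_p): M ≅ I[1,3], I[3,3]^2.
μ_θ-semistable layers: μ^(1)=2; μ^(2)=-3

((0, 0, 3); (1, 1, 0))


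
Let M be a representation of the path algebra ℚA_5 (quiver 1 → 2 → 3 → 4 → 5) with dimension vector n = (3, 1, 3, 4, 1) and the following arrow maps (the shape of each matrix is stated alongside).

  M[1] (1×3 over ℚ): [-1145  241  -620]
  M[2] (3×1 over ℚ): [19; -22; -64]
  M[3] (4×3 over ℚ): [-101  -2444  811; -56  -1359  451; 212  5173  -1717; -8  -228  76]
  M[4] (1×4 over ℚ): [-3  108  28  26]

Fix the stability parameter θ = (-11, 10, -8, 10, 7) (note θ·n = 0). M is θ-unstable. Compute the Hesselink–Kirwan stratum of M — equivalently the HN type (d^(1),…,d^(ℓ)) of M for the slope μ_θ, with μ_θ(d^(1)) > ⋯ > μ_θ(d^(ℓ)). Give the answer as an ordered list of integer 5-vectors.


Via rank(M_{q-1}∘⋯∘M_p): M ≅ I[1,1]^2, I[1,5], I[3,3], I[3,4], I[4,4]^2.
μ_θ-semistable layers: μ^(1)=10; μ^(2)=17/2; μ^(3)=1; μ^(4)=-8; μ^(5)=-11

((0, 0, 0, 3, 0); (0, 0, 0, 1, 1); (0, 1, 1, 0, 0); (0, 0, 2, 0, 0); (3, 0, 0, 0, 0))


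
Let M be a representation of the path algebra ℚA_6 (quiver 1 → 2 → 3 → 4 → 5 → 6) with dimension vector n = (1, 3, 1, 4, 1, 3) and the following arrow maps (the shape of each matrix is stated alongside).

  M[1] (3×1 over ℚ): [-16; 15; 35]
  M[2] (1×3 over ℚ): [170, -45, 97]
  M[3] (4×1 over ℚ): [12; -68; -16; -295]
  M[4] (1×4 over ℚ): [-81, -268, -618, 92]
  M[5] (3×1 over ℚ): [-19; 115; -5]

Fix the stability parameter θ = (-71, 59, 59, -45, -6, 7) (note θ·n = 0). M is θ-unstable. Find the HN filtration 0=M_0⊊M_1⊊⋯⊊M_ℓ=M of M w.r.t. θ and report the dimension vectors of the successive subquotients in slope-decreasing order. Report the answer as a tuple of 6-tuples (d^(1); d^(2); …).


Via rank(M_{q-1}∘⋯∘M_p): M ≅ I[1,2], I[2,2], I[2,4], I[4,4]^2, I[4,6], I[6,6]^2.
μ_θ-semistable layers: μ^(1)=59; μ^(2)=73/3; μ^(3)=7; μ^(4)=-6; μ^(5)=-45; μ^(6)=-71

((0, 2, 0, 0, 0, 0); (0, 1, 1, 1, 0, 0); (0, 0, 0, 0, 0, 3); (0, 0, 0, 0, 1, 0); (0, 0, 0, 3, 0, 0); (1, 0, 0, 0, 0, 0))


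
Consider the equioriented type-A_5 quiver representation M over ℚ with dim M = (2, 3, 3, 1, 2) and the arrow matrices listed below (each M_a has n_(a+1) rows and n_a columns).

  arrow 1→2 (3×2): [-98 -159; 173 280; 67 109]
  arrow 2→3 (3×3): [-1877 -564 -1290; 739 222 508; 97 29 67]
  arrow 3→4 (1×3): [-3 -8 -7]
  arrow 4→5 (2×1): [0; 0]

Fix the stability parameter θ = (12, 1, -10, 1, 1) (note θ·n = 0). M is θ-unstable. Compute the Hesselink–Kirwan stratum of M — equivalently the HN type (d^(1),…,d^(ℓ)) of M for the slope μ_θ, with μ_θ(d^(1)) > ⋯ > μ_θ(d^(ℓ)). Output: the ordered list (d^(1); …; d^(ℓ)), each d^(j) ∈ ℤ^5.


Barcode: M ≅ I[1,3], I[1,4], I[2,3], I[5,5]^2. HN layers by μ_θ (2 steps, strictly decreasing):
  μ^(1)=1; μ^(2)=-9/2

((2, 2, 2, 1, 2); (0, 1, 1, 0, 0))


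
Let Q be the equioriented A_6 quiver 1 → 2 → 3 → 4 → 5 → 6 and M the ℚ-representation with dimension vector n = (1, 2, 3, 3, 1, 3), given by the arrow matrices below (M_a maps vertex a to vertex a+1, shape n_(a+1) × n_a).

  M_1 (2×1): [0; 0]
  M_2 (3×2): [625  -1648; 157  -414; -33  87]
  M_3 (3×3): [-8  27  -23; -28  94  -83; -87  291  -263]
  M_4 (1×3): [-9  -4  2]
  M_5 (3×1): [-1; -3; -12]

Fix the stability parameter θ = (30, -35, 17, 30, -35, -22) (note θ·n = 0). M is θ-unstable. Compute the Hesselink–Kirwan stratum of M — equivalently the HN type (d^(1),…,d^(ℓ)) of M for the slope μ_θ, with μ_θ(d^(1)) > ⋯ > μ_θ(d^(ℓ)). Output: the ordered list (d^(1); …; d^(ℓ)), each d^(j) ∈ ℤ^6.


Interval decomposition of M: I[1,1], I[2,4], I[2,6], I[3,4], I[6,6]^2.
HN type (ℓ=5): μ^(1)=30; μ^(2)=17; μ^(3)=-5/2; μ^(4)=-22; μ^(5)=-35

((1, 0, 0, 2, 0, 0); (0, 0, 2, 0, 0, 0); (0, 0, 1, 1, 1, 1); (0, 0, 0, 0, 0, 2); (0, 2, 0, 0, 0, 0))


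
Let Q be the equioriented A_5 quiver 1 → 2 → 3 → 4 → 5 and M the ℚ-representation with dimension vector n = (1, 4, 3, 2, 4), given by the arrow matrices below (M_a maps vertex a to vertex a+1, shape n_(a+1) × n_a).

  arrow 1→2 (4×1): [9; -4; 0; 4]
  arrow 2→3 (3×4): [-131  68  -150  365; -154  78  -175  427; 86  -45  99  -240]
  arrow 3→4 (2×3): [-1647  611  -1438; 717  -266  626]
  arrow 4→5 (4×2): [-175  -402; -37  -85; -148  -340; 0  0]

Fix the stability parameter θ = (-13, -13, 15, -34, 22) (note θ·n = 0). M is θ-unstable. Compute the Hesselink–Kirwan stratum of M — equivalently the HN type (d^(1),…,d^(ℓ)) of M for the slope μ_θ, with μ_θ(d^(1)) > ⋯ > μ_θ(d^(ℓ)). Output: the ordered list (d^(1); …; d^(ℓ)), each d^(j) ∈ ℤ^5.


Interval decomposition of M: I[1,5], I[2,2], I[2,3], I[2,5], I[5,5]^2.
HN type (ℓ=4): μ^(1)=22; μ^(2)=15; μ^(3)=-19/2; μ^(4)=-13

((0, 0, 0, 0, 4); (0, 0, 1, 0, 0); (0, 0, 2, 2, 0); (1, 4, 0, 0, 0))


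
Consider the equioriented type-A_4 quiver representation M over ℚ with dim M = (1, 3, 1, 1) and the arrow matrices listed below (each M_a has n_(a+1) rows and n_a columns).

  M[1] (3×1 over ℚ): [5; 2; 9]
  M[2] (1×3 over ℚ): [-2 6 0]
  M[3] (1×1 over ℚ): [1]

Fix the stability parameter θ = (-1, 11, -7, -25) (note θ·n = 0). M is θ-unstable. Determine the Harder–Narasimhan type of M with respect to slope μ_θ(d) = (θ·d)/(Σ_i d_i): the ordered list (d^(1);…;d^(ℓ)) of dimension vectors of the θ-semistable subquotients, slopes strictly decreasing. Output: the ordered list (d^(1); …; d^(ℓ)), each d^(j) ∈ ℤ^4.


Via rank(M_{q-1}∘⋯∘M_p): M ≅ I[1,4], I[2,2]^2.
μ_θ-semistable layers: μ^(1)=11; μ^(2)=-11/2

((0, 2, 0, 0); (1, 1, 1, 1))


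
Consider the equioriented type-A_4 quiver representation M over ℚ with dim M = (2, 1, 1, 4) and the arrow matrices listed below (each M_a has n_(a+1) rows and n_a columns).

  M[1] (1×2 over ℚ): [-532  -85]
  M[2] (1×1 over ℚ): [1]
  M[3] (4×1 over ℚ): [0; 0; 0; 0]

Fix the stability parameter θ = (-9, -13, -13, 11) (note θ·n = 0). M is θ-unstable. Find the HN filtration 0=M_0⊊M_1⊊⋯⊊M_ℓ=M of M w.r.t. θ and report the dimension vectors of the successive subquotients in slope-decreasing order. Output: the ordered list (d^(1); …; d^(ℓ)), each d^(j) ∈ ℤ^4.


Via rank(M_{q-1}∘⋯∘M_p): M ≅ I[1,1], I[1,3], I[4,4]^4.
μ_θ-semistable layers: μ^(1)=11; μ^(2)=-9; μ^(3)=-35/3

((0, 0, 0, 4); (1, 0, 0, 0); (1, 1, 1, 0))


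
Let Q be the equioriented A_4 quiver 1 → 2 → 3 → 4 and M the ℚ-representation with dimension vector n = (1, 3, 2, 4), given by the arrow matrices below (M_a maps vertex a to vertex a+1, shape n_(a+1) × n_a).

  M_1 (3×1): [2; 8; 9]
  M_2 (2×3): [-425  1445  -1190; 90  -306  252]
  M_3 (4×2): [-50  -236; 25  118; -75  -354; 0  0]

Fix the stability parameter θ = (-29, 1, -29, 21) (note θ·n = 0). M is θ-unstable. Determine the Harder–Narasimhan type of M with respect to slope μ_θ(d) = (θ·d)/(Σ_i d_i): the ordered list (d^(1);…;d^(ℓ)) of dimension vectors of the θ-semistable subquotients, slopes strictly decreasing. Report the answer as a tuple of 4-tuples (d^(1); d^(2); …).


Interval decomposition of M: I[1,2], I[2,2], I[2,4], I[3,3], I[4,4]^3.
HN type (ℓ=4): μ^(1)=21; μ^(2)=1; μ^(3)=-14; μ^(4)=-29

((0, 0, 0, 4); (0, 2, 0, 0); (0, 1, 1, 0); (1, 0, 1, 0))


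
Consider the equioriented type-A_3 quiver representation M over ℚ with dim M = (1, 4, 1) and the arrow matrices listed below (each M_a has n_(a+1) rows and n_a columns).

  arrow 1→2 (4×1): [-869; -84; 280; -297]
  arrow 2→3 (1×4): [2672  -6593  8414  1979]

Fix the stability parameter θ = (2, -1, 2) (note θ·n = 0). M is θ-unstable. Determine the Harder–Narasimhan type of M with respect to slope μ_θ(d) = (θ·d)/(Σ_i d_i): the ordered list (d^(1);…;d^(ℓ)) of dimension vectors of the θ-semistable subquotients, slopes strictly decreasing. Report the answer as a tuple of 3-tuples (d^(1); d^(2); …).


Via rank(M_{q-1}∘⋯∘M_p): M ≅ I[1,3], I[2,2]^3.
μ_θ-semistable layers: μ^(1)=2; μ^(2)=1/2; μ^(3)=-1

((0, 0, 1); (1, 1, 0); (0, 3, 0))


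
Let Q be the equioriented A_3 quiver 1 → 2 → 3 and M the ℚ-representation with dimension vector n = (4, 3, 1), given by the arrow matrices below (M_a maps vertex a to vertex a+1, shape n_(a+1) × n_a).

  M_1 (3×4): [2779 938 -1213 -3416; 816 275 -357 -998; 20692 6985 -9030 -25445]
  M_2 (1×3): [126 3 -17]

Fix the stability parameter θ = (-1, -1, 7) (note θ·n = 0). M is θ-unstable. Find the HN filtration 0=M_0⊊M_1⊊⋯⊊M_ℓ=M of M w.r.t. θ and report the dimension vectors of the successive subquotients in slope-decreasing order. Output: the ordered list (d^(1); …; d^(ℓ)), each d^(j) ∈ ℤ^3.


Interval decomposition of M: I[1,1], I[1,2]^2, I[1,3].
HN type (ℓ=2): μ^(1)=7; μ^(2)=-1

((0, 0, 1); (4, 3, 0))


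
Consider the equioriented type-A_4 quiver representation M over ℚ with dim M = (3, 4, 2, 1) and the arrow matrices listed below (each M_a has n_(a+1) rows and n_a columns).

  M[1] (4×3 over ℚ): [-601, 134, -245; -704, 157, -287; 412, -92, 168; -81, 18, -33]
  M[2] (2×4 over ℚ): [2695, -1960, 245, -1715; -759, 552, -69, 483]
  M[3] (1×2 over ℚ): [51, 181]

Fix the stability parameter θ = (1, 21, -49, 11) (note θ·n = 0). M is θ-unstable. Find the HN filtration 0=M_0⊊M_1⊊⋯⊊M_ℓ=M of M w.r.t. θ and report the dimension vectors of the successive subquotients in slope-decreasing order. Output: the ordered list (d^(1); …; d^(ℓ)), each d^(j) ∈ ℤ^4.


Barcode: M ≅ I[1,1], I[1,2]^2, I[2,2], I[2,4], I[3,3]. HN layers by μ_θ (5 steps, strictly decreasing):
  μ^(1)=21; μ^(2)=11; μ^(3)=1; μ^(4)=-14; μ^(5)=-49

((0, 3, 0, 0); (0, 0, 0, 1); (3, 0, 0, 0); (0, 1, 1, 0); (0, 0, 1, 0))


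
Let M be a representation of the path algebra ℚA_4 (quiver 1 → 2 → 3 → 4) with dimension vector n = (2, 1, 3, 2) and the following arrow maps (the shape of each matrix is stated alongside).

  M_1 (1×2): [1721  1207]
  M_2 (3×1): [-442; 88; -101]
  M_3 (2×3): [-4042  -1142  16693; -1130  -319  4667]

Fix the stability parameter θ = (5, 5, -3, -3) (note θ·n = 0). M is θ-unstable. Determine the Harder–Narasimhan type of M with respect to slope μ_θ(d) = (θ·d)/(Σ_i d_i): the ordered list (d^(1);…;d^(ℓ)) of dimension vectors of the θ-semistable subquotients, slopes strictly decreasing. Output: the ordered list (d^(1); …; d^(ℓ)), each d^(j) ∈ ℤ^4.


Interval decomposition of M: I[1,1], I[1,4], I[3,3], I[3,4].
HN type (ℓ=3): μ^(1)=5; μ^(2)=1; μ^(3)=-3

((1, 0, 0, 0); (1, 1, 1, 1); (0, 0, 2, 1))


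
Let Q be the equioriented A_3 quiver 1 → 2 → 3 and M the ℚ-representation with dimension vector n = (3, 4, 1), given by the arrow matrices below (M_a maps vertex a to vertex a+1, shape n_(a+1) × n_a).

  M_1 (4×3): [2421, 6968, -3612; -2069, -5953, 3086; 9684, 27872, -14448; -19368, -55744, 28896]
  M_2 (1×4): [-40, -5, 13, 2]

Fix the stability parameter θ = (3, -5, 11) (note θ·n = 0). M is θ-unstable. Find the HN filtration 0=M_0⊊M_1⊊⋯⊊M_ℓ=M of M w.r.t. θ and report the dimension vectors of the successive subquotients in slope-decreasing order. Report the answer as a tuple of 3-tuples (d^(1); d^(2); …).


Interval decomposition of M: I[1,1], I[1,2], I[1,3], I[2,2]^2.
HN type (ℓ=4): μ^(1)=11; μ^(2)=3; μ^(3)=-1; μ^(4)=-5

((0, 0, 1); (1, 0, 0); (2, 2, 0); (0, 2, 0))


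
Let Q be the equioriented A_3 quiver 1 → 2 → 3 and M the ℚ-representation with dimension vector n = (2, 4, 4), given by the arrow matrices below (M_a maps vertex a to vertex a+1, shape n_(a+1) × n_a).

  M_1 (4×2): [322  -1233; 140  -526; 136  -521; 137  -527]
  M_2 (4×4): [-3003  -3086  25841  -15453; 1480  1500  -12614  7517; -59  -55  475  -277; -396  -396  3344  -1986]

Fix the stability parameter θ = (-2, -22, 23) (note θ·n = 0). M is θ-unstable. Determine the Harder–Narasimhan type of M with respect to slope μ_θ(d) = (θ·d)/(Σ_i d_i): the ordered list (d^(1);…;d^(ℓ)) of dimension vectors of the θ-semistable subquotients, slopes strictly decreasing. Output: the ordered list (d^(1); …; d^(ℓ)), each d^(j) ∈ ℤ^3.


Interval decomposition of M: I[1,3]^2, I[2,2], I[2,3], I[3,3].
HN type (ℓ=3): μ^(1)=23; μ^(2)=-12; μ^(3)=-22

((0, 0, 4); (2, 2, 0); (0, 2, 0))


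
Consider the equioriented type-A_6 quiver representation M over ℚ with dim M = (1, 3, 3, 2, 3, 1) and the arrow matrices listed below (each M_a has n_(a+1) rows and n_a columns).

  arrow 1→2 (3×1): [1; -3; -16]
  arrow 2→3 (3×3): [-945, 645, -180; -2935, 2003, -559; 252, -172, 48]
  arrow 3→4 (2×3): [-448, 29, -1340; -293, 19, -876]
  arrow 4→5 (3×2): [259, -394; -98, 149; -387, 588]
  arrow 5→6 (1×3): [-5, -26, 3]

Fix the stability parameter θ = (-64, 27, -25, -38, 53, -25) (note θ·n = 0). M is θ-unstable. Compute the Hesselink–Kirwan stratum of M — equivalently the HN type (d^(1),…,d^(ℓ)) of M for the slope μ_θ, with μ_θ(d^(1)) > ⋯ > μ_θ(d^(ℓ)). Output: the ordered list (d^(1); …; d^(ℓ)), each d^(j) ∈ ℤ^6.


Via rank(M_{q-1}∘⋯∘M_p): M ≅ I[1,2], I[2,5], I[2,6], I[3,3], I[5,5].
μ_θ-semistable layers: μ^(1)=53; μ^(2)=27; μ^(3)=14; μ^(4)=-12; μ^(5)=-25; μ^(6)=-64

((0, 0, 0, 0, 2, 0); (0, 1, 0, 0, 0, 0); (0, 0, 0, 0, 1, 1); (0, 2, 2, 2, 0, 0); (0, 0, 1, 0, 0, 0); (1, 0, 0, 0, 0, 0))


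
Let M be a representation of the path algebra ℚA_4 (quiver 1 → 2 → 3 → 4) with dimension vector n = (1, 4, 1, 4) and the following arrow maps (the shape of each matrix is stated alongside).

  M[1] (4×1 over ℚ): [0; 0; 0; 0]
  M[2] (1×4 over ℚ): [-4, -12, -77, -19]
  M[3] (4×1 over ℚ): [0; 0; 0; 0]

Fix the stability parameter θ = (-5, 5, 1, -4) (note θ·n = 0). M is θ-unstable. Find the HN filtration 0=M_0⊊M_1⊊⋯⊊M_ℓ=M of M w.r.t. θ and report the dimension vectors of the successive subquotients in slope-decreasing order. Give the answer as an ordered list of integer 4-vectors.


Barcode: M ≅ I[1,1], I[2,2]^3, I[2,3], I[4,4]^4. HN layers by μ_θ (4 steps, strictly decreasing):
  μ^(1)=5; μ^(2)=3; μ^(3)=-4; μ^(4)=-5

((0, 3, 0, 0); (0, 1, 1, 0); (0, 0, 0, 4); (1, 0, 0, 0))


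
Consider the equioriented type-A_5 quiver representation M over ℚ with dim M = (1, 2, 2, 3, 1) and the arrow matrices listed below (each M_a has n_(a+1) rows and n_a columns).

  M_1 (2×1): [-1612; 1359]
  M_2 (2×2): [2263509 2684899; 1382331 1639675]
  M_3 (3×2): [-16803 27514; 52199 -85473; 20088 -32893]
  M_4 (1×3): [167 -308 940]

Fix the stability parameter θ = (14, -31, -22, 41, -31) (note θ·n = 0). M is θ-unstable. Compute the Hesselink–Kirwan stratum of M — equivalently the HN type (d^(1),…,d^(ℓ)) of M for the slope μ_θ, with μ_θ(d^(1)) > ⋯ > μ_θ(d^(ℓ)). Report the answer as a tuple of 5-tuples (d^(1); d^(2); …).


Via rank(M_{q-1}∘⋯∘M_p): M ≅ I[1,5], I[2,4], I[4,4].
μ_θ-semistable layers: μ^(1)=41; μ^(2)=5; μ^(3)=-13; μ^(4)=-22; μ^(5)=-31

((0, 0, 0, 2, 0); (0, 0, 0, 1, 1); (1, 1, 1, 0, 0); (0, 0, 1, 0, 0); (0, 1, 0, 0, 0))


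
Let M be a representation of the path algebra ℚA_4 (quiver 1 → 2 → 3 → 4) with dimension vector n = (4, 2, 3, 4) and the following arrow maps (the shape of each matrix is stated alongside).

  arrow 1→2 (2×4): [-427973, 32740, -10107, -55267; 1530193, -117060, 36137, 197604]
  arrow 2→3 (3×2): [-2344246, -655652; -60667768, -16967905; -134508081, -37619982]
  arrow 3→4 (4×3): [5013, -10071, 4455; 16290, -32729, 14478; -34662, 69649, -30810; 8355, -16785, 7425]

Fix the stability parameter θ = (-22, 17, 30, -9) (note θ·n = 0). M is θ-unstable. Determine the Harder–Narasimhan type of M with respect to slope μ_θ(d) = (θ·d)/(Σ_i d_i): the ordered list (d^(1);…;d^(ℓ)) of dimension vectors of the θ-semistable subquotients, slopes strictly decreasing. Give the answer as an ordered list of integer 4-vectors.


Via rank(M_{q-1}∘⋯∘M_p): M ≅ I[1,1]^2, I[1,4]^2, I[3,3], I[4,4]^2.
μ_θ-semistable layers: μ^(1)=30; μ^(2)=38/3; μ^(3)=-9; μ^(4)=-22

((0, 0, 1, 0); (0, 2, 2, 2); (0, 0, 0, 2); (4, 0, 0, 0))


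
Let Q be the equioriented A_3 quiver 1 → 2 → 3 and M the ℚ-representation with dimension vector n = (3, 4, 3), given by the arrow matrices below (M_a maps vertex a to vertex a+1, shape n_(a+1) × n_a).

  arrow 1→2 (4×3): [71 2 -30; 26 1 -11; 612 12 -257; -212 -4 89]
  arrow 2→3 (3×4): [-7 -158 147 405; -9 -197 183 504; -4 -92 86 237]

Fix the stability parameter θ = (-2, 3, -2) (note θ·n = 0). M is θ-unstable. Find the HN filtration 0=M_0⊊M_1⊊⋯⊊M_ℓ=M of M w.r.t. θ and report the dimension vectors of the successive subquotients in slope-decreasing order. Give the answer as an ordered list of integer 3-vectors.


Barcode: M ≅ I[1,3]^3, I[2,2]. HN layers by μ_θ (3 steps, strictly decreasing):
  μ^(1)=3; μ^(2)=1/2; μ^(3)=-2

((0, 1, 0); (0, 3, 3); (3, 0, 0))


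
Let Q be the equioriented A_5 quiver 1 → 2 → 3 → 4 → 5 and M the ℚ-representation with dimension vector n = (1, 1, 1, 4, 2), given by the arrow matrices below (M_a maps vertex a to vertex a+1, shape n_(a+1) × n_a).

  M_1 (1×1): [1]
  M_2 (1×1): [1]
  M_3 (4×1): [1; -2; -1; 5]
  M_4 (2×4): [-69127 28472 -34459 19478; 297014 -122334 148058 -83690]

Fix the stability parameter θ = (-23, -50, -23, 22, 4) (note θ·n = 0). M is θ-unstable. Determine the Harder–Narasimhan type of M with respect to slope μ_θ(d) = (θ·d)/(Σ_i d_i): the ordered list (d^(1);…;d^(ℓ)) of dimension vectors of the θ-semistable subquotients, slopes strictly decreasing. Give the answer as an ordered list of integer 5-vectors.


Interval decomposition of M: I[1,5], I[4,4]^2, I[4,5].
HN type (ℓ=4): μ^(1)=22; μ^(2)=13; μ^(3)=-23; μ^(4)=-73/2

((0, 0, 0, 2, 0); (0, 0, 0, 2, 2); (0, 0, 1, 0, 0); (1, 1, 0, 0, 0))


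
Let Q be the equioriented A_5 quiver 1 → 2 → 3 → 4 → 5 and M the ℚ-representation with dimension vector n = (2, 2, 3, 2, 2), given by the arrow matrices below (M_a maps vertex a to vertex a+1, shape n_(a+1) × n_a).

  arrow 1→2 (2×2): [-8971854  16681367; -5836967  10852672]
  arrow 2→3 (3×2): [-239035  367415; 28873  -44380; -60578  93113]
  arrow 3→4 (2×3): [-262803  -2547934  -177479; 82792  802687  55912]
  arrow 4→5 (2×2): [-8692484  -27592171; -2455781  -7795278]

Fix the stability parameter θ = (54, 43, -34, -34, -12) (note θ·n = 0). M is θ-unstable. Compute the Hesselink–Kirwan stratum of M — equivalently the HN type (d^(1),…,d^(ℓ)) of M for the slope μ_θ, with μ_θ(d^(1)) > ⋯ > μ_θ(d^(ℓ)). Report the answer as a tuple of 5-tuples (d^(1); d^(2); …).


Interval decomposition of M: I[1,3], I[1,5], I[3,5].
HN type (ℓ=4): μ^(1)=21; μ^(2)=17/5; μ^(3)=-12; μ^(4)=-34

((1, 1, 1, 0, 0); (1, 1, 1, 1, 1); (0, 0, 0, 0, 1); (0, 0, 1, 1, 0))


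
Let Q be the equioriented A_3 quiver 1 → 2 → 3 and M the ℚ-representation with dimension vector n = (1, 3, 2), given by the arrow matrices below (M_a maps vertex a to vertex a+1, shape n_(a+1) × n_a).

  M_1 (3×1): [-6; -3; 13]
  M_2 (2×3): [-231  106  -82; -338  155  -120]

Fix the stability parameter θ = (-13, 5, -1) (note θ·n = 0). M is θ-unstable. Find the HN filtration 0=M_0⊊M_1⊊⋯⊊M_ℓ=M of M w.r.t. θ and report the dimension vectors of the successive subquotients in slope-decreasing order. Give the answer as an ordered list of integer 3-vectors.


Interval decomposition of M: I[1,3], I[2,2], I[2,3].
HN type (ℓ=3): μ^(1)=5; μ^(2)=2; μ^(3)=-13

((0, 1, 0); (0, 2, 2); (1, 0, 0))


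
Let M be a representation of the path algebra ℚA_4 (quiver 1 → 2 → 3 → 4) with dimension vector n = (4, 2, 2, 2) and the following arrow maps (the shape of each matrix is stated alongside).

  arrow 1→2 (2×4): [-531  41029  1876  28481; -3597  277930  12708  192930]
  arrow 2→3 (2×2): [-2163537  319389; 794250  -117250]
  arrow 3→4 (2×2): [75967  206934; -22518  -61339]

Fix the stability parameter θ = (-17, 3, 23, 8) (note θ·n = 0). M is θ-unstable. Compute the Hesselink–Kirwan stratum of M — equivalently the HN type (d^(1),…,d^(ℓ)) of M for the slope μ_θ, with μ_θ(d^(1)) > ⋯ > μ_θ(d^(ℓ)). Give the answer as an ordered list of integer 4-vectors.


Interval decomposition of M: I[1,1]^2, I[1,2], I[1,4], I[3,4].
HN type (ℓ=3): μ^(1)=31/2; μ^(2)=3; μ^(3)=-17

((0, 0, 2, 2); (0, 2, 0, 0); (4, 0, 0, 0))


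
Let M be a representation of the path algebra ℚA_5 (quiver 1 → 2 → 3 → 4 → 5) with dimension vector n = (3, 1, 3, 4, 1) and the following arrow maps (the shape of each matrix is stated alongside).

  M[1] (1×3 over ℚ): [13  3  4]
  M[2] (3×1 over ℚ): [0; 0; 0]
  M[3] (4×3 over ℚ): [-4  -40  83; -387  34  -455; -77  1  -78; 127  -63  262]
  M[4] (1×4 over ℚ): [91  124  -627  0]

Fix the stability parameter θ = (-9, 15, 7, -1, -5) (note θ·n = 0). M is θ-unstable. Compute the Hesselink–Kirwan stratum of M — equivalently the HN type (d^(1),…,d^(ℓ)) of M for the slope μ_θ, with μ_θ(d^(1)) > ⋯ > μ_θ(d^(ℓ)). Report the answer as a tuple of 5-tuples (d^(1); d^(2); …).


Barcode: M ≅ I[1,1]^2, I[1,2], I[3,4]^2, I[3,5], I[4,4]. HN layers by μ_θ (5 steps, strictly decreasing):
  μ^(1)=15; μ^(2)=3; μ^(3)=1/3; μ^(4)=-1; μ^(5)=-9

((0, 1, 0, 0, 0); (0, 0, 2, 2, 0); (0, 0, 1, 1, 1); (0, 0, 0, 1, 0); (3, 0, 0, 0, 0))


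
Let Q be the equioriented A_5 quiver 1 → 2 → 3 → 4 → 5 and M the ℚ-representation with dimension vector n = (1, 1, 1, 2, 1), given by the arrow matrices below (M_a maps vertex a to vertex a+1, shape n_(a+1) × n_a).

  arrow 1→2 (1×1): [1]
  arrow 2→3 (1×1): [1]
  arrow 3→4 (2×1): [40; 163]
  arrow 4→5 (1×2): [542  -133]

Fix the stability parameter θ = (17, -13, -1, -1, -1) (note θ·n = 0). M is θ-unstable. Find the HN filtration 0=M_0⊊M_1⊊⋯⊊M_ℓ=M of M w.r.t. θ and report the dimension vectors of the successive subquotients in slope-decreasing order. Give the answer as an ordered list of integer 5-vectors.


Via rank(M_{q-1}∘⋯∘M_p): M ≅ I[1,5], I[4,4].
μ_θ-semistable layers: μ^(1)=1/5; μ^(2)=-1

((1, 1, 1, 1, 1); (0, 0, 0, 1, 0))


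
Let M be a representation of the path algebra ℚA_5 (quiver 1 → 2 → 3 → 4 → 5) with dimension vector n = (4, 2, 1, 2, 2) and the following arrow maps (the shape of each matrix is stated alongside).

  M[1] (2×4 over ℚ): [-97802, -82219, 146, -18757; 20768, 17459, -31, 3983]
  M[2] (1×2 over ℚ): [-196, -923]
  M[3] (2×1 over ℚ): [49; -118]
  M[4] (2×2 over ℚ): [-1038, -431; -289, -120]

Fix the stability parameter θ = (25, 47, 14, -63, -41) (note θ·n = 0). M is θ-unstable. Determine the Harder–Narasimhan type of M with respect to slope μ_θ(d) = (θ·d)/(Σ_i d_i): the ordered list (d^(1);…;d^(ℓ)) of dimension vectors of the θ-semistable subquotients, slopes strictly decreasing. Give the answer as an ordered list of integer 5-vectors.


Barcode: M ≅ I[1,1]^2, I[1,2], I[1,5], I[4,5]. HN layers by μ_θ (5 steps, strictly decreasing):
  μ^(1)=47; μ^(2)=25; μ^(3)=-18/5; μ^(4)=-41; μ^(5)=-63

((0, 1, 0, 0, 0); (3, 0, 0, 0, 0); (1, 1, 1, 1, 1); (0, 0, 0, 0, 1); (0, 0, 0, 1, 0))


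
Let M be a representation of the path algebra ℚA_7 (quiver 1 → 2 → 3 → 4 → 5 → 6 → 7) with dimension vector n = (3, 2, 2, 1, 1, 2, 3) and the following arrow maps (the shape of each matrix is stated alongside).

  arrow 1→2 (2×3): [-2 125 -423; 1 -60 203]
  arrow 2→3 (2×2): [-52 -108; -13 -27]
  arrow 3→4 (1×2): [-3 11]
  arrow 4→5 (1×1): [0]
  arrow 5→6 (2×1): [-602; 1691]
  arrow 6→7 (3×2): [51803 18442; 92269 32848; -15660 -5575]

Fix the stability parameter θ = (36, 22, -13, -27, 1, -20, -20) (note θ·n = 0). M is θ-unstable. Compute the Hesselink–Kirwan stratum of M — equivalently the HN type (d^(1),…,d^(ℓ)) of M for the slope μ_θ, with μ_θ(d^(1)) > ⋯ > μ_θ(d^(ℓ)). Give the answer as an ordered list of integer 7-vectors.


Via rank(M_{q-1}∘⋯∘M_p): M ≅ I[1,1], I[1,2], I[1,4], I[3,3], I[5,7], I[6,7], I[7,7].
μ_θ-semistable layers: μ^(1)=36; μ^(2)=29; μ^(3)=9/2; μ^(4)=-13; μ^(5)=-20

((1, 0, 0, 0, 0, 0, 0); (1, 1, 0, 0, 0, 0, 0); (1, 1, 1, 1, 0, 0, 0); (0, 0, 1, 0, 1, 1, 1); (0, 0, 0, 0, 0, 1, 2))


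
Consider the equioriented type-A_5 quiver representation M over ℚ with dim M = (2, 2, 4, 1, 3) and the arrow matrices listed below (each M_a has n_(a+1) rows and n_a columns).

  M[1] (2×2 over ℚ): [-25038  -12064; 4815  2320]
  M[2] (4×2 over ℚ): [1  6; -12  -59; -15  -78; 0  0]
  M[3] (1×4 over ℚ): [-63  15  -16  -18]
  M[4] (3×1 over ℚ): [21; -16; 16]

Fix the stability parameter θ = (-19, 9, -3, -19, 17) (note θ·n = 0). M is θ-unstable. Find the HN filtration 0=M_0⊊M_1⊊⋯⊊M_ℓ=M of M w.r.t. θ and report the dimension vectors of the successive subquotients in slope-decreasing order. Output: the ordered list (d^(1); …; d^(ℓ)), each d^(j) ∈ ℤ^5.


Via rank(M_{q-1}∘⋯∘M_p): M ≅ I[1,1], I[1,5], I[2,3], I[3,3]^2, I[5,5]^2.
μ_θ-semistable layers: μ^(1)=17; μ^(2)=3; μ^(3)=-3; μ^(4)=-13/3; μ^(5)=-19

((0, 0, 0, 0, 3); (0, 1, 1, 0, 0); (0, 0, 2, 0, 0); (0, 1, 1, 1, 0); (2, 0, 0, 0, 0))


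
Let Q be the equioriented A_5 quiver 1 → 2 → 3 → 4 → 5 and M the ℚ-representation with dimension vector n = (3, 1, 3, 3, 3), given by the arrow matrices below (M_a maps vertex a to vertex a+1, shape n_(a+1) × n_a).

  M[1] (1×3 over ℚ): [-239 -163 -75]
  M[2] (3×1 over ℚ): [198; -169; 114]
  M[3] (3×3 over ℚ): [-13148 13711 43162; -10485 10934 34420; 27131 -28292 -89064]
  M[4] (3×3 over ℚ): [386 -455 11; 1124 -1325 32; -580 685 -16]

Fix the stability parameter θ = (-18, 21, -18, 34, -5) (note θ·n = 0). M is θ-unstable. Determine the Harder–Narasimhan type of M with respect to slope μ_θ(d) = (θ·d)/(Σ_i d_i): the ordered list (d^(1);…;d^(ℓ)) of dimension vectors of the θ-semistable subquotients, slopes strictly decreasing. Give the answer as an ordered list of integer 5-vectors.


Barcode: M ≅ I[1,1]^2, I[1,4], I[3,3], I[3,5], I[4,5], I[5,5]. HN layers by μ_θ (5 steps, strictly decreasing):
  μ^(1)=34; μ^(2)=29/2; μ^(3)=3/2; μ^(4)=-5; μ^(5)=-18

((0, 0, 0, 1, 0); (0, 0, 0, 2, 2); (0, 1, 1, 0, 0); (0, 0, 0, 0, 1); (3, 0, 2, 0, 0))


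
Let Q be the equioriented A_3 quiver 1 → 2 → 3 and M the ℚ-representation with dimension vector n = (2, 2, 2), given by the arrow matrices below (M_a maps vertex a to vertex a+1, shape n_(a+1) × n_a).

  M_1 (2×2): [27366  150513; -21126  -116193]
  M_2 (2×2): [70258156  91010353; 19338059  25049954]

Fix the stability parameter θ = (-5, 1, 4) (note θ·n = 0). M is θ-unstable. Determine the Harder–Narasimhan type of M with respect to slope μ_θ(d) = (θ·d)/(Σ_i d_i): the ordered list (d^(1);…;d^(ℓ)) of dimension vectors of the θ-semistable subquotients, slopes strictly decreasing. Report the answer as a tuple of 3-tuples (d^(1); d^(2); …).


Interval decomposition of M: I[1,1], I[1,3], I[2,3].
HN type (ℓ=3): μ^(1)=4; μ^(2)=1; μ^(3)=-5

((0, 0, 2); (0, 2, 0); (2, 0, 0))


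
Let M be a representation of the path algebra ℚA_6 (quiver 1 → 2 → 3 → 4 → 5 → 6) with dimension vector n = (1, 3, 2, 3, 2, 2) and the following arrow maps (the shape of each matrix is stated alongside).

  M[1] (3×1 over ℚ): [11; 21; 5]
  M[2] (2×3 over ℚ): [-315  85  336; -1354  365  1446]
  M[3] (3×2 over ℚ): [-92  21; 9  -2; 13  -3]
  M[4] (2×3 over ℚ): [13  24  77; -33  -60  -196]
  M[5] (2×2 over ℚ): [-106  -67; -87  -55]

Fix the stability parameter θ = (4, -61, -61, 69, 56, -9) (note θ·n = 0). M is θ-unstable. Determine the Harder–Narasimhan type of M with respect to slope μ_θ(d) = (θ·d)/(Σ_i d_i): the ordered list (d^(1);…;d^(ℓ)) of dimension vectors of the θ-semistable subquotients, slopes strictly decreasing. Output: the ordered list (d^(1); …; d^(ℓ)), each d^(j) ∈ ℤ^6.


Interval decomposition of M: I[1,6], I[2,2], I[2,6], I[4,4].
HN type (ℓ=4): μ^(1)=69; μ^(2)=116/3; μ^(3)=-118/3; μ^(4)=-61

((0, 0, 0, 1, 0, 0); (0, 0, 0, 2, 2, 2); (1, 1, 1, 0, 0, 0); (0, 2, 1, 0, 0, 0))


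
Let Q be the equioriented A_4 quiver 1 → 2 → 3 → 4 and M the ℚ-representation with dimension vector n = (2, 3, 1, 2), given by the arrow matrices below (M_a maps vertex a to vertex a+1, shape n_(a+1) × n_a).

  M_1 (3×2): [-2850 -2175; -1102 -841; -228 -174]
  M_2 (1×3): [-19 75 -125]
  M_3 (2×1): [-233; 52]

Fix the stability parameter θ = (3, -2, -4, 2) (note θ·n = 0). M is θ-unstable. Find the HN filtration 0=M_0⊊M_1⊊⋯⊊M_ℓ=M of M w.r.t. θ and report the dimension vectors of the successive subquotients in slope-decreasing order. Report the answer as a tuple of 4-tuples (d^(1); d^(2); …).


Barcode: M ≅ I[1,1], I[1,2], I[2,2], I[2,4], I[4,4]. HN layers by μ_θ (5 steps, strictly decreasing):
  μ^(1)=3; μ^(2)=2; μ^(3)=1/2; μ^(4)=-2; μ^(5)=-3

((1, 0, 0, 0); (0, 0, 0, 2); (1, 1, 0, 0); (0, 1, 0, 0); (0, 1, 1, 0))


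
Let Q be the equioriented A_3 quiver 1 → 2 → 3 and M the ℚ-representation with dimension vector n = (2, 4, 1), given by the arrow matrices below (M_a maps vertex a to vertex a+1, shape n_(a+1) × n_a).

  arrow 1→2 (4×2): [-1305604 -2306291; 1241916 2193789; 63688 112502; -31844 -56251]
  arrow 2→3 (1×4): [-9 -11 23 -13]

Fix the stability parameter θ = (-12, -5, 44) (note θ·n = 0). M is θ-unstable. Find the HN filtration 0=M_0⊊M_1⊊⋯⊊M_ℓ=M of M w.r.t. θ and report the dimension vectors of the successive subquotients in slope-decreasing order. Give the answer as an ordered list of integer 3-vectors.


Barcode: M ≅ I[1,1], I[1,3], I[2,2]^3. HN layers by μ_θ (3 steps, strictly decreasing):
  μ^(1)=44; μ^(2)=-5; μ^(3)=-12

((0, 0, 1); (0, 4, 0); (2, 0, 0))


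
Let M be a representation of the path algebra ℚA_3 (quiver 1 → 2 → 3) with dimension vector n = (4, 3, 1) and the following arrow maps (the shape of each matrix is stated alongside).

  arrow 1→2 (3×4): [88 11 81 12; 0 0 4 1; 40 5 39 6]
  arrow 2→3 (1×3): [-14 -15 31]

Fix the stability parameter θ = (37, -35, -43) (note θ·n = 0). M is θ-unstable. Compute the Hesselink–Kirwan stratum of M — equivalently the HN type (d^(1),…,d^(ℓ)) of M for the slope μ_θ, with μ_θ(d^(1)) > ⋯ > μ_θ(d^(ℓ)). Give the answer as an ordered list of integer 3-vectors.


Barcode: M ≅ I[1,1]^2, I[1,2], I[1,3], I[2,2]. HN layers by μ_θ (4 steps, strictly decreasing):
  μ^(1)=37; μ^(2)=1; μ^(3)=-41/3; μ^(4)=-35

((2, 0, 0); (1, 1, 0); (1, 1, 1); (0, 1, 0))


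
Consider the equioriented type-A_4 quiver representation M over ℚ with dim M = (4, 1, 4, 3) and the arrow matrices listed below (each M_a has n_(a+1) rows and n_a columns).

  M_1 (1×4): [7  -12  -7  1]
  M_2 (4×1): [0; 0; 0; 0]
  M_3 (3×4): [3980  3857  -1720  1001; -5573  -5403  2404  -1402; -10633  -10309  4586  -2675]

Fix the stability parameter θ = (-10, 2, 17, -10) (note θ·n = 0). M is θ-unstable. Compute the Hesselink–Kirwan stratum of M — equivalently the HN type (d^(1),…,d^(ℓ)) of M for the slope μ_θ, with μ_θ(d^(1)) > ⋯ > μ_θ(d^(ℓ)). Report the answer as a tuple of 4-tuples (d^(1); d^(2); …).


Barcode: M ≅ I[1,1]^3, I[1,2], I[3,3], I[3,4]^3. HN layers by μ_θ (4 steps, strictly decreasing):
  μ^(1)=17; μ^(2)=7/2; μ^(3)=2; μ^(4)=-10

((0, 0, 1, 0); (0, 0, 3, 3); (0, 1, 0, 0); (4, 0, 0, 0))


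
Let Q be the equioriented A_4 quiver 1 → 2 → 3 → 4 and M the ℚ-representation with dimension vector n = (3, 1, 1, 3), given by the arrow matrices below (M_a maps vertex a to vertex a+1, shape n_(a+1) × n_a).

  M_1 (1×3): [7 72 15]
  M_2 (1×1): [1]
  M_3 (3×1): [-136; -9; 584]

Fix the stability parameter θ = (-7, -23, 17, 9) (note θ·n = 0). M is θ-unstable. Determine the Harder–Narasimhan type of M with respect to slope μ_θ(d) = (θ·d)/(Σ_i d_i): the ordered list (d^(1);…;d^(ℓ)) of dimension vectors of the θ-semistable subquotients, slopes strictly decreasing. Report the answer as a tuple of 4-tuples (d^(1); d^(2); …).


Interval decomposition of M: I[1,1]^2, I[1,4], I[4,4]^2.
HN type (ℓ=4): μ^(1)=13; μ^(2)=9; μ^(3)=-7; μ^(4)=-15

((0, 0, 1, 1); (0, 0, 0, 2); (2, 0, 0, 0); (1, 1, 0, 0))


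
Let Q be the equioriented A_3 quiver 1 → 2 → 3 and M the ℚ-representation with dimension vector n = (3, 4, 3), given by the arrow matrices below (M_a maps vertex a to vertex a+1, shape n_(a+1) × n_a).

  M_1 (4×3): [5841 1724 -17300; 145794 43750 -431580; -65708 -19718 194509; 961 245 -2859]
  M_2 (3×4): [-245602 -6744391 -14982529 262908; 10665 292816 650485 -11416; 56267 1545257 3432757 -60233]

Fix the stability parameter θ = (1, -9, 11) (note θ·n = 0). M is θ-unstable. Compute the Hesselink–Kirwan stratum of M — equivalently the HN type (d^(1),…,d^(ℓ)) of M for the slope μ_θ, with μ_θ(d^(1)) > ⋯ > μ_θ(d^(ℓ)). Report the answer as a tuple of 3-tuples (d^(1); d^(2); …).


Via rank(M_{q-1}∘⋯∘M_p): M ≅ I[1,3]^3, I[2,2].
μ_θ-semistable layers: μ^(1)=11; μ^(2)=-4; μ^(3)=-9

((0, 0, 3); (3, 3, 0); (0, 1, 0))


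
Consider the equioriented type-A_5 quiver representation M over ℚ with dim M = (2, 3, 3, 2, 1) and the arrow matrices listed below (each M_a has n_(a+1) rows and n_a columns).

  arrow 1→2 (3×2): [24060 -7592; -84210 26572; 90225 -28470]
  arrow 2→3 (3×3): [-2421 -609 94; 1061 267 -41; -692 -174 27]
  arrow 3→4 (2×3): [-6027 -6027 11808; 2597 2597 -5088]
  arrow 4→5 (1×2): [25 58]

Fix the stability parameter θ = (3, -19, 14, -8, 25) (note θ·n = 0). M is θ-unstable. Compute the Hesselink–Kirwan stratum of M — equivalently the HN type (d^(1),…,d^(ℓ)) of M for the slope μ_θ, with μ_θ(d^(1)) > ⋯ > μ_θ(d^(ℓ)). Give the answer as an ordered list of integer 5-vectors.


Interval decomposition of M: I[1,1], I[1,5], I[2,2], I[2,3], I[3,3], I[4,4].
HN type (ℓ=5): μ^(1)=25; μ^(2)=14; μ^(3)=3; μ^(4)=-8; μ^(5)=-19

((0, 0, 0, 0, 1); (0, 0, 2, 0, 0); (1, 0, 1, 1, 0); (1, 1, 0, 1, 0); (0, 2, 0, 0, 0))


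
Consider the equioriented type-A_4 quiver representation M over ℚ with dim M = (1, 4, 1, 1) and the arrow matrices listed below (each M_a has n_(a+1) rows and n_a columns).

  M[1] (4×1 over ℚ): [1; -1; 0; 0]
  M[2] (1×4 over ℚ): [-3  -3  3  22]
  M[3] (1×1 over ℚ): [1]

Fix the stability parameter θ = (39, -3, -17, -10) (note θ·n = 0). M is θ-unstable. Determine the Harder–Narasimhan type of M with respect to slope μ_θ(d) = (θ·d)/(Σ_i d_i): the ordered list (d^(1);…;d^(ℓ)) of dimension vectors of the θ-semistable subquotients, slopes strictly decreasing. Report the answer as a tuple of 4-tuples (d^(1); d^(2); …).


Barcode: M ≅ I[1,2], I[2,2]^2, I[2,4]. HN layers by μ_θ (3 steps, strictly decreasing):
  μ^(1)=18; μ^(2)=-3; μ^(3)=-10

((1, 1, 0, 0); (0, 2, 0, 0); (0, 1, 1, 1))


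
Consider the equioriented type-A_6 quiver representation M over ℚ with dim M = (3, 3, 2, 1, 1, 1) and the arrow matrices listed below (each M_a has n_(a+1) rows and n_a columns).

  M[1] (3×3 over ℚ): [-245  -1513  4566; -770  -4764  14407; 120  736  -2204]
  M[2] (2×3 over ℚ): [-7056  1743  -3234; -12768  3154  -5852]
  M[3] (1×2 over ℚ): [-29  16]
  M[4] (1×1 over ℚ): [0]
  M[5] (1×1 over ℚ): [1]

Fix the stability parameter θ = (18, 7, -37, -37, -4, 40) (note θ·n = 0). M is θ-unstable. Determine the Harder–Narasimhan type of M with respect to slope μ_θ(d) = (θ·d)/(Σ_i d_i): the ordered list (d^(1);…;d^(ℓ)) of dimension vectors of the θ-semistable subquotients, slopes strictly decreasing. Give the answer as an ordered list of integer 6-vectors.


Interval decomposition of M: I[1,1], I[1,2], I[1,4], I[2,2], I[3,3], I[5,6].
HN type (ℓ=7): μ^(1)=40; μ^(2)=18; μ^(3)=25/2; μ^(4)=7; μ^(5)=-4; μ^(6)=-49/4; μ^(7)=-37

((0, 0, 0, 0, 0, 1); (1, 0, 0, 0, 0, 0); (1, 1, 0, 0, 0, 0); (0, 1, 0, 0, 0, 0); (0, 0, 0, 0, 1, 0); (1, 1, 1, 1, 0, 0); (0, 0, 1, 0, 0, 0))
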